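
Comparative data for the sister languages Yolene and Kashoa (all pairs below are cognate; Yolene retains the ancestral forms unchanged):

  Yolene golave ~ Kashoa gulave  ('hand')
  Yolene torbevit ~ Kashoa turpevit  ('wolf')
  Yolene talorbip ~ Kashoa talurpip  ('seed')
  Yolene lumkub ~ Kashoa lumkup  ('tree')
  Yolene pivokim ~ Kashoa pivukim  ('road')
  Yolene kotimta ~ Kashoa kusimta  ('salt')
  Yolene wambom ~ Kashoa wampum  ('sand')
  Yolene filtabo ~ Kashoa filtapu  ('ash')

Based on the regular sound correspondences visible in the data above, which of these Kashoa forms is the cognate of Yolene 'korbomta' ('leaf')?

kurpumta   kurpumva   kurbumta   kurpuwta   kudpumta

kurpumta

torbevit ~ turpevit, talorbip ~ talurpip — Yolene o corresponds to Kashoa u after a consonant, before r.
wambom ~ wampum — Yolene b corresponds to Kashoa p after a consonant, before a back vowel.
wambom ~ wampum — Yolene o corresponds to Kashoa u after a consonant, before a nasal.
Applying these to Yolene 'korbomta':
  korbomta → kurbomta   (o→u after a consonant, before r)
  kurbomta → kurpomta   (b→p after a consonant, before a back vowel)
  kurpomta → kurpumta   (o→u after a consonant, before a nasal)
So the Kashoa cognate is 'kurpumta'.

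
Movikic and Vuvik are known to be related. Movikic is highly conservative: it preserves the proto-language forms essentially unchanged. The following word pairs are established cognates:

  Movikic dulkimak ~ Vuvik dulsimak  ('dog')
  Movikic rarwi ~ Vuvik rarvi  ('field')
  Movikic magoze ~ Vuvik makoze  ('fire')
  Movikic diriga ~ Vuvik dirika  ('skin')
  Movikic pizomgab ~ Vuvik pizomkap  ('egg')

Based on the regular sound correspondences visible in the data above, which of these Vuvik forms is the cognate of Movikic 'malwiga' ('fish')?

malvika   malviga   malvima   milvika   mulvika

rarwi ~ rarvi — Movikic w corresponds to Vuvik v after a consonant, before a front vowel.
diriga ~ dirika — Movikic g corresponds to Vuvik k between vowels (before a back vowel).
Applying these to Movikic 'malwiga':
  malwiga → malviga   (w→v after a consonant, before a front vowel)
  malviga → malvika   (g→k between vowels (before a back vowel))
So the Vuvik cognate is 'malvika'.

malvika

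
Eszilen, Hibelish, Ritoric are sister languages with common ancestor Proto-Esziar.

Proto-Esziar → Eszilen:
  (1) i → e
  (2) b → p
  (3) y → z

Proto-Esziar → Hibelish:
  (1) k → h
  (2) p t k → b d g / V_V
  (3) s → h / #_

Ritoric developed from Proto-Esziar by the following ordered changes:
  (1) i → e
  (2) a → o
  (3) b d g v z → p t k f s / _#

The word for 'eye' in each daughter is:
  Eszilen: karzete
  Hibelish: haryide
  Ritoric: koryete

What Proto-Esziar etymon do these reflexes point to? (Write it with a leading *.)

Position 1: Eszilen has k, Hibelish has h, Ritoric has k. Eszilen preserves k here (none of its changes turn any other segment into k), so the proto-segment is *k.
Position 4: Eszilen has z, Hibelish has y, Ritoric has y. Hibelish preserves y here (none of its changes turn any other segment into y), so the proto-segment is *y.
Position 2: Eszilen has a, Hibelish has a, Ritoric has o. Eszilen preserves a here (none of its changes turn any other segment into a), so the proto-segment is *a.
This points to *karyite. Verify forward in each daughter:
Eszilen: start from *karyite.
  rule 1 (vowel merger): karyite → karyete
  rule 2: no change — karyete
  rule 3 (unconditioned shift): karyete → karzete
  ⇒ Eszilen karzete
Hibelish: *karyite > haryite > haryide  (by unconditioned shift, intervocalic voicing)
Ritoric: *karyite > karyete > koryete  (by vowel merger, vowel merger)
No other proto-form is consistent with every reflex, so the reconstruction is *karyite.

*karyite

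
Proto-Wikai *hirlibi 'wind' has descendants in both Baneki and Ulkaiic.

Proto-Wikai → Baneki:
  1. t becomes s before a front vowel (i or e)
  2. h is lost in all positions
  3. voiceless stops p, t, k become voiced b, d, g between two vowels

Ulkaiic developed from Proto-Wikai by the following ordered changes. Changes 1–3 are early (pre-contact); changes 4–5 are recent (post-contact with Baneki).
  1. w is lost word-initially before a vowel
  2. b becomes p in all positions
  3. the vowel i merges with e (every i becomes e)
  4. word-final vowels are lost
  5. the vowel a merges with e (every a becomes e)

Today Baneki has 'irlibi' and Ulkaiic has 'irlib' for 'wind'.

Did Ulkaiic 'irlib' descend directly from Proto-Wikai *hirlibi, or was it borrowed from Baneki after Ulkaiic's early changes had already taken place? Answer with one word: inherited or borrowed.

If inherited, *hirlibi would pass through all of Ulkaiic's changes:
Ulkaiic: *hirlibi > hirlipi > herlepe > herlep  (by unconditioned shift, vowel merger, apocope)
If borrowed from Baneki 'irlibi' after the early changes, it would undergo only the recent ones:
  rule 4 (apocope): irlibi → irlib
  rule 5 (vowel merger): no change (irlib)
  ⇒ as a loan: irlib
Ulkaiic 'irlib' matches the loan outcome 'irlib', not the inherited 'herlep' — it skipped the early Ulkaiic changes, so it was borrowed from Baneki.

borrowed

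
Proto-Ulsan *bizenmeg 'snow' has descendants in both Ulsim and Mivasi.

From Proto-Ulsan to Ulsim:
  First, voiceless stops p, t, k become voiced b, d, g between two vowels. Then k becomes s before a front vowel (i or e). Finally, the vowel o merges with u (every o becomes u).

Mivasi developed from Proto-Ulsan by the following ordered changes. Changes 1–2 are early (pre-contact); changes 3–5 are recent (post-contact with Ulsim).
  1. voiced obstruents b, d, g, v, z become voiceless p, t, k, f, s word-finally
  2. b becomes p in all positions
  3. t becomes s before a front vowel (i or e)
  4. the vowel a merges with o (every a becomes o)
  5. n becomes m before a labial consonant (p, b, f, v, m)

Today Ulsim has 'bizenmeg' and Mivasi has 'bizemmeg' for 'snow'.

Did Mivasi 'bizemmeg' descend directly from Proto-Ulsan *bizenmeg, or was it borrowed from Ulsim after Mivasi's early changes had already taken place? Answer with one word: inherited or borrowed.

If inherited, *bizenmeg would pass through all of Mivasi's changes:
Mivasi: *bizenmeg
  bizenmeg → bizenmek   [final devoicing]
  bizenmek → pizenmek   [unconditioned shift]
  pizenmek (rule 3 does not apply)
  pizenmek (rule 4 does not apply)
  pizenmek → pizemmek   [nasal place assimilation]
  giving Mivasi pizemmek.
If borrowed from Ulsim 'bizenmeg' after the early changes, it would undergo only the recent ones:
  rule 3 (palatalisation): no change (bizenmeg)
  rule 4 (vowel merger): no change (bizenmeg)
  rule 5 (nasal place assimilation): bizenmeg → bizemmeg
  ⇒ as a loan: bizemmeg
Mivasi 'bizemmeg' matches the loan outcome 'bizemmeg', not the inherited 'pizemmek' — it skipped the early Mivasi changes, so it was borrowed from Ulsim.

borrowed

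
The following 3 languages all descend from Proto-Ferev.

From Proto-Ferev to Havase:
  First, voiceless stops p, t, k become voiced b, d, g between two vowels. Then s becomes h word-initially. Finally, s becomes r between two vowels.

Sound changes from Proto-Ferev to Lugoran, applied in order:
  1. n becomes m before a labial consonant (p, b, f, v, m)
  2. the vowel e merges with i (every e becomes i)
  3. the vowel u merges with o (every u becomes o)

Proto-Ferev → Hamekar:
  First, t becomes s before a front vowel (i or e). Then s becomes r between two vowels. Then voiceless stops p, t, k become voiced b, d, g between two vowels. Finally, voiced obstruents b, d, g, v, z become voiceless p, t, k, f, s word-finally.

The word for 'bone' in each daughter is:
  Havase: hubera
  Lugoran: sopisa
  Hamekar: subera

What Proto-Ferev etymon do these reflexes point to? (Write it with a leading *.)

Position 2: Havase has u, Lugoran has o, Hamekar has u. Havase preserves u here (none of its changes turn any other segment into u), so the proto-segment is *u.
Position 4: Havase has e, Lugoran has i, Hamekar has e. Havase preserves e here (none of its changes turn any other segment into e), so the proto-segment is *e.
Continuing position by position gives *supesa; check it forward:
Havase: start from *supesa.
  rule 1 (intervocalic voicing): supesa → subesa
  rule 2 (debuccalisation): subesa → hubesa
  rule 3 (rhotacism): hubesa → hubera
  ⇒ Havase hubera
Lugoran: *supesa > supisa > sopisa  (by vowel merger, vowel merger)
Hamekar: *supesa
  supesa (rule 1 does not apply)
  supesa → supera   [rhotacism]
  supera → subera   [intervocalic voicing]
  subera (rule 4 does not apply)
  giving Hamekar subera.
*supesa is the unique common source.

*supesa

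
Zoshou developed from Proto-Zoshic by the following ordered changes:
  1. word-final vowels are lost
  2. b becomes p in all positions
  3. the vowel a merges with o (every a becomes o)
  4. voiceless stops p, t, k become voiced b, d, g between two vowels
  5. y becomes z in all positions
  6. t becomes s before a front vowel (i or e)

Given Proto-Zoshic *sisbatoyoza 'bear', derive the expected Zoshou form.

sispodozoz

Zoshou: *sisbatoyoza
  sisbatoyoza → sisbatoyoz   [apocope]
  sisbatoyoz → sispatoyoz   [unconditioned shift]
  sispatoyoz → sispotoyoz   [vowel merger]
  sispotoyoz → sispodoyoz   [intervocalic voicing]
  sispodoyoz → sispodozoz   [unconditioned shift]
  sispodozoz (rule 6 does not apply)
  giving Zoshou sispodozoz.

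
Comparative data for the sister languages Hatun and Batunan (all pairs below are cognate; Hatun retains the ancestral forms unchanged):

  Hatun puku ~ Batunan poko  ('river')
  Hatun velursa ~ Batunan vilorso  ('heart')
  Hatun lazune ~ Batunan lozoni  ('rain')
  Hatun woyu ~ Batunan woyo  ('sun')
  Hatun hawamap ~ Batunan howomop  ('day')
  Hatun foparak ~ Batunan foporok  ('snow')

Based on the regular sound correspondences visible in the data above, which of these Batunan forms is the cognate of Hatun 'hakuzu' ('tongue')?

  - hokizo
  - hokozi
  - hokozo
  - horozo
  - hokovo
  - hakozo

hokozo

lazune ~ lozoni, hawamap ~ howomop — Hatun a corresponds to Batunan o after a consonant, before a consonant other than r, m, n, p, b, f, v.
puku ~ poko — Hatun u corresponds to Batunan o after a consonant, before a consonant other than r, m, n, p, b, f, v.
puku ~ poko, woyu ~ woyo — Hatun u corresponds to Batunan o word-finally.
Applying these to Hatun 'hakuzu':
  hakuzu → hokuzu   (a→o after a consonant, before a consonant other than r, m, n, p, b, f, v)
  hokuzu → hokozu   (u→o after a consonant, before a consonant other than r, m, n, p, b, f, v)
  hokozu → hokozo   (u→o word-finally)
So the Batunan cognate is 'hokozo'.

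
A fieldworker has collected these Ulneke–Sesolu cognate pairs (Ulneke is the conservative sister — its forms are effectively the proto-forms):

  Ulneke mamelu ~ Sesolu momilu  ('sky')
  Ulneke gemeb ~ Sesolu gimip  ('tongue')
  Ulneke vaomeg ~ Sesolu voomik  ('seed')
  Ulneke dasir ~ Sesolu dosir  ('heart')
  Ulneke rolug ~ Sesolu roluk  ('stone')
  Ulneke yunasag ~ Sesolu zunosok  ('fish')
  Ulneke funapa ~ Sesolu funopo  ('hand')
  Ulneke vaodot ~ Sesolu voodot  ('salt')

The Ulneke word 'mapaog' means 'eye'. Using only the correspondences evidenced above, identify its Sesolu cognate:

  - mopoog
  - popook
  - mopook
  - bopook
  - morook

mopook

funapa ~ funopo — Ulneke a corresponds to Sesolu o after a consonant, before a labial obstruent.
vaomeg ~ voomik, vaodot ~ voodot — Ulneke a corresponds to Sesolu o after a consonant, before a back vowel.
vaomeg ~ voomik, rolug ~ roluk — Ulneke g corresponds to Sesolu k word-finally.
Applying these to Ulneke 'mapaog':
  mapaog → mopaog   (a→o after a consonant, before a labial obstruent)
  mopaog → mopoog   (a→o after a consonant, before a back vowel)
  mopoog → mopook   (g→k word-finally)
So the Sesolu cognate is 'mopook'.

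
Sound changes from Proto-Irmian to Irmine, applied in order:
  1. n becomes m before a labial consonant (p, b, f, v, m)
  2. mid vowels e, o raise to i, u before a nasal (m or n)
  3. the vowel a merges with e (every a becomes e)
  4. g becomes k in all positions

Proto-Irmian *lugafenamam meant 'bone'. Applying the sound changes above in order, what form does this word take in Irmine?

Irmine: start from *lugafenamam.
  rule 1: no change — lugafenamam
  rule 2 (pre-nasal raising): lugafenamam → lugafinamam
  rule 3 (vowel merger): lugafinamam → lugefinemem
  rule 4 (unconditioned shift): lugefinemem → lukefinemem
  ⇒ Irmine lukefinemem

lukefinemem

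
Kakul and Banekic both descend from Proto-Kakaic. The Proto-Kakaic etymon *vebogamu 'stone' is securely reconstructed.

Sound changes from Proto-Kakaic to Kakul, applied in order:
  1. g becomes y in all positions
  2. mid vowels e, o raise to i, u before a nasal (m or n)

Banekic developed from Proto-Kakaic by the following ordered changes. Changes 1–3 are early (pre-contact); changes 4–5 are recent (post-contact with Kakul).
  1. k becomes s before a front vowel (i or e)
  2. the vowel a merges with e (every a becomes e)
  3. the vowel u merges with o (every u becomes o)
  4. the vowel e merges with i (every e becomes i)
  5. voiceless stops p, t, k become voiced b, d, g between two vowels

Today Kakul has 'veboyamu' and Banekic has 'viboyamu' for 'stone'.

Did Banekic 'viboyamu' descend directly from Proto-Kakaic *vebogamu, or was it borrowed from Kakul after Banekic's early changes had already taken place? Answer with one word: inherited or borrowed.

borrowed

If inherited, *vebogamu would pass through all of Banekic's changes:
Banekic: *vebogamu > vebogemu > vebogemo > vibogimo  (by vowel merger, vowel merger, vowel merger)
If borrowed from Kakul 'veboyamu' after the early changes, it would undergo only the recent ones:
  rule 4 (vowel merger): veboyamu → viboyamu
  rule 5 (intervocalic voicing): no change (viboyamu)
  ⇒ as a loan: viboyamu
Banekic 'viboyamu' matches the loan outcome 'viboyamu', not the inherited 'vibogimo' — it skipped the early Banekic changes, so it was borrowed from Kakul.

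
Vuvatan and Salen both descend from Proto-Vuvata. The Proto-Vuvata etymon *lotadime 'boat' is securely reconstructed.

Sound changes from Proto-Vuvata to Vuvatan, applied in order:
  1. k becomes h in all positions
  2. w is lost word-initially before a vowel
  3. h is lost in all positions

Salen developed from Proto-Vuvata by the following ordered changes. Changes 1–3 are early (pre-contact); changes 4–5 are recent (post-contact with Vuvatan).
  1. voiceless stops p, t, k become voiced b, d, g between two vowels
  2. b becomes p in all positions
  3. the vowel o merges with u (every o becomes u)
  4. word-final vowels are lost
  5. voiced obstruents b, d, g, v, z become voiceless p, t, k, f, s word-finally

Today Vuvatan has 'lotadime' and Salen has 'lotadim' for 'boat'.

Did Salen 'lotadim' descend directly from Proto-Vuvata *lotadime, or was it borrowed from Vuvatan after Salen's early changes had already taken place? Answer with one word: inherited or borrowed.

borrowed

If inherited, *lotadime would pass through all of Salen's changes:
Salen: *lotadime > lodadime > ludadime > ludadim  (by intervocalic voicing, vowel merger, apocope)
If borrowed from Vuvatan 'lotadime' after the early changes, it would undergo only the recent ones:
  rule 4 (apocope): lotadime → lotadim
  rule 5 (final devoicing): no change (lotadim)
  ⇒ as a loan: lotadim
Salen 'lotadim' matches the loan outcome 'lotadim', not the inherited 'ludadim' — it skipped the early Salen changes, so it was borrowed from Vuvatan.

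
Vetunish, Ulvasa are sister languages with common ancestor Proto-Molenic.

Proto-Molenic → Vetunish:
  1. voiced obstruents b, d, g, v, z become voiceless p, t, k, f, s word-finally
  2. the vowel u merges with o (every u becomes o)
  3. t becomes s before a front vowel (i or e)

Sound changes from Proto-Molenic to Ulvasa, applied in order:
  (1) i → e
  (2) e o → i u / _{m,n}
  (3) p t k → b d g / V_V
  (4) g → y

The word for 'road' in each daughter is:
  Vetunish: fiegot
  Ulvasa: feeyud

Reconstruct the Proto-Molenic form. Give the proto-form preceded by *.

*fiegud

Position 4: Vetunish has g, Ulvasa has y. Vetunish preserves g here (none of its changes turn any other segment into g), so the proto-segment is *g.
Position 2: Vetunish has i, Ulvasa has e. Vetunish preserves i here (none of its changes turn any other segment into i), so the proto-segment is *i.
Position 6: Vetunish has t, Ulvasa has d. Taking the neighbouring segments as reconstructed: Vetunish t could go back to *t or *d; Ulvasa d can only go back to *d — the one source consistent with every daughter is *d.
This points to *fiegud. Verify forward in each daughter:
Vetunish: start from *fiegud.
  rule 1 (final devoicing): fiegud → fiegut
  rule 2 (vowel merger): fiegut → fiegot
  rule 3: no change — fiegot
  ⇒ Vetunish fiegot
Ulvasa: start from *fiegud.
  rule 1 (vowel merger): fiegud → feegud
  rule 2: no change — feegud
  rule 3: no change — feegud
  rule 4 (unconditioned shift): feegud → feeyud
  ⇒ Ulvasa feeyud
No other proto-form is consistent with every reflex, so the reconstruction is *fiegud.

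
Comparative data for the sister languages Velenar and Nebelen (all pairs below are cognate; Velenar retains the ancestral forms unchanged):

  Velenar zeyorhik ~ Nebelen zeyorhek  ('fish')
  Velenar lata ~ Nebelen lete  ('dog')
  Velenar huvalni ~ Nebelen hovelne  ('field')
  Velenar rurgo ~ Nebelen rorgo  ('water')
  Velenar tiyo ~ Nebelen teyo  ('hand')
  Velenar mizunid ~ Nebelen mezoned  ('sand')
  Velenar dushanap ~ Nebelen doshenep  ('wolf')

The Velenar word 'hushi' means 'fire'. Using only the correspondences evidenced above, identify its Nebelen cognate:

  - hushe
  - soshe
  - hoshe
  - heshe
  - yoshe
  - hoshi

hoshe

dushanap ~ doshenep — Velenar u corresponds to Nebelen o after a consonant, before a consonant other than r, m, n, p, b, f, v.
huvalni ~ hovelne — Velenar i corresponds to Nebelen e word-finally.
Applying these to Velenar 'hushi':
  hushi → hoshi   (u→o after a consonant, before a consonant other than r, m, n, p, b, f, v)
  hoshi → hoshe   (i→e word-finally)
So the Nebelen cognate is 'hoshe'.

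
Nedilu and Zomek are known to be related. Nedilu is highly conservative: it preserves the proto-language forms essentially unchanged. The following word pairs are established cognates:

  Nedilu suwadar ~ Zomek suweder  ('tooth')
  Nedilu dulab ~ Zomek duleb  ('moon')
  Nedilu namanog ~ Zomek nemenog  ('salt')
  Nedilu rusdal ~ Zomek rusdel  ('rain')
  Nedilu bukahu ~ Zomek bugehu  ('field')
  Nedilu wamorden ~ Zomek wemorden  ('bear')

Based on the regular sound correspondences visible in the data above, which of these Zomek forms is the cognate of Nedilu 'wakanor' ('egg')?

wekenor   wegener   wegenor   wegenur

suwadar ~ suweder, rusdal ~ rusdel — Nedilu a corresponds to Zomek e after a consonant, before a consonant other than r, m, n, p, b, f, v.
bukahu ~ bugehu — Nedilu k corresponds to Zomek g between vowels (before a back vowel).
namanog ~ nemenog — Nedilu a corresponds to Zomek e after a consonant, before a nasal.
Applying these to Nedilu 'wakanor':
  wakanor → wekanor   (a→e after a consonant, before a consonant other than r, m, n, p, b, f, v)
  wekanor → weganor   (k→g between vowels (before a back vowel))
  weganor → wegenor   (a→e after a consonant, before a nasal)
So the Zomek cognate is 'wegenor'.

wegenor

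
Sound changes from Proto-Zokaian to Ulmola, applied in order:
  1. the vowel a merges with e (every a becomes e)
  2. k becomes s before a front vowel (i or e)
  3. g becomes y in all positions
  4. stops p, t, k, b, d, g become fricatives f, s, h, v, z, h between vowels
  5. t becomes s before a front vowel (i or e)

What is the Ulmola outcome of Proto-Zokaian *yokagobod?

Ulmola: *yokagobod > yokegobod > yosegobod > yoseyobod > yoseyovod  (by vowel merger, palatalisation, unconditioned shift, intervocalic lenition)

yoseyovod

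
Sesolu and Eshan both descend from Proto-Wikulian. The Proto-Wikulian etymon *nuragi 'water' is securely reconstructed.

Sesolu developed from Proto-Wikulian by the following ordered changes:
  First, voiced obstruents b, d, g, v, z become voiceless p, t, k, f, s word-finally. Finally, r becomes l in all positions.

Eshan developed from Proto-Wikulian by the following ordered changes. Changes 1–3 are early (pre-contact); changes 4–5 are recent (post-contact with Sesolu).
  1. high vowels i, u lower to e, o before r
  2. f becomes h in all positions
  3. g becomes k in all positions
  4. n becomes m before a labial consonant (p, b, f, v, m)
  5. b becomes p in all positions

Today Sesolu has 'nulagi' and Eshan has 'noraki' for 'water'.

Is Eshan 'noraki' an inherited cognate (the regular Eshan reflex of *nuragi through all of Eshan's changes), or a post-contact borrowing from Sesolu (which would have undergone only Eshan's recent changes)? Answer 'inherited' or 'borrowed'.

If inherited, *nuragi would pass through all of Eshan's changes:
Eshan: *nuragi > noragi > noraki  (by pre-rhotic lowering, unconditioned shift)
If borrowed from Sesolu 'nulagi' after the early changes, it would undergo only the recent ones:
  rule 4 (nasal place assimilation): no change (nulagi)
  rule 5 (unconditioned shift): no change (nulagi)
  ⇒ as a loan: nulagi
Eshan 'noraki' matches the inherited outcome exactly, so it is an inherited cognate, not a loan.

inherited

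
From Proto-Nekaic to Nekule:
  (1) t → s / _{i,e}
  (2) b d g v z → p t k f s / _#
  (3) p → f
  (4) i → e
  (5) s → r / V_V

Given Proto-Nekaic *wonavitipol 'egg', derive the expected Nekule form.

Nekule: *wonavitipol > wonavisipol > wonavisifol > wonavesefol > wonaverefol  (by palatalisation, unconditioned shift, vowel merger, rhotacism)

wonaverefol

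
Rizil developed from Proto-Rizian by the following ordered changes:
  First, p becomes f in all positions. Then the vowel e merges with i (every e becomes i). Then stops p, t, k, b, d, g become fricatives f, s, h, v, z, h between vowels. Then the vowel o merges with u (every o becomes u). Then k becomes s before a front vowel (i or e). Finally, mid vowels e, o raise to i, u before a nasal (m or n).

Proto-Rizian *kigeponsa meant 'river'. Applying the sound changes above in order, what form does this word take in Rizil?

Rizil: *kigeponsa > kigefonsa > kigifonsa > kihifonsa > kihifunsa > sihifunsa  (by unconditioned shift, vowel merger, intervocalic lenition, vowel merger, palatalisation)

sihifunsa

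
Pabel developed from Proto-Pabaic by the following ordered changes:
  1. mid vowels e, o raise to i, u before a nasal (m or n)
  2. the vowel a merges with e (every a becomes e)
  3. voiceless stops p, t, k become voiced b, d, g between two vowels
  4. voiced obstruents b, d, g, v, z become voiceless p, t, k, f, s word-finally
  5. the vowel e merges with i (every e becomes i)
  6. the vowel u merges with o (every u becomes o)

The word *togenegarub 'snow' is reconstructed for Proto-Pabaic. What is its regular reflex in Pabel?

Pabel: *togenegarub > toginegarub > toginegerub > toginegerup > toginigirup > toginigirop  (by pre-nasal raising, vowel merger, final devoicing, vowel merger, vowel merger)

toginigirop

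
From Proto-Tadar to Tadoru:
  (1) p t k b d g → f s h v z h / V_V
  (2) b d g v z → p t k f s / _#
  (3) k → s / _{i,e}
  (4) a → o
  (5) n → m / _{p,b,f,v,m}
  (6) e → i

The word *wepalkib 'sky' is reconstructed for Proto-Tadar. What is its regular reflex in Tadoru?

wifolsip

Tadoru: *wepalkib
  wepalkib → wefalkib   [intervocalic lenition]
  wefalkib → wefalkip   [final devoicing]
  wefalkip → wefalsip   [palatalisation]
  wefalsip → wefolsip   [vowel merger]
  wefolsip (rule 5 does not apply)
  wefolsip → wifolsip   [vowel merger]
  giving Tadoru wifolsip.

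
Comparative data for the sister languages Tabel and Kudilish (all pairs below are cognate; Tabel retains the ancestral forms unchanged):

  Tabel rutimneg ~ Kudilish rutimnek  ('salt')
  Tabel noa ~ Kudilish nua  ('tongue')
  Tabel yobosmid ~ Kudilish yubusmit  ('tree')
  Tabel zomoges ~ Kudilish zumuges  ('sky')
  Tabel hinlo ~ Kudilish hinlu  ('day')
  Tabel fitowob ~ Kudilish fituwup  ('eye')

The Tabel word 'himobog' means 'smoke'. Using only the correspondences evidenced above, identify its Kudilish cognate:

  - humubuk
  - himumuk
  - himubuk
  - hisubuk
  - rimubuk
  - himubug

yobosmid ~ yubusmit, fitowob ~ fituwup — Tabel o corresponds to Kudilish u after a consonant, before a labial obstruent.
yobosmid ~ yubusmit, zomoges ~ zumuges — Tabel o corresponds to Kudilish u after a consonant, before a consonant other than r, m, n, p, b, f, v.
rutimneg ~ rutimnek — Tabel g corresponds to Kudilish k word-finally.
Applying these to Tabel 'himobog':
  himobog → himubog   (o→u after a consonant, before a labial obstruent)
  himubog → himubug   (o→u after a consonant, before a consonant other than r, m, n, p, b, f, v)
  himubug → himubuk   (g→k word-finally)
So the Kudilish cognate is 'himubuk'.

himubuk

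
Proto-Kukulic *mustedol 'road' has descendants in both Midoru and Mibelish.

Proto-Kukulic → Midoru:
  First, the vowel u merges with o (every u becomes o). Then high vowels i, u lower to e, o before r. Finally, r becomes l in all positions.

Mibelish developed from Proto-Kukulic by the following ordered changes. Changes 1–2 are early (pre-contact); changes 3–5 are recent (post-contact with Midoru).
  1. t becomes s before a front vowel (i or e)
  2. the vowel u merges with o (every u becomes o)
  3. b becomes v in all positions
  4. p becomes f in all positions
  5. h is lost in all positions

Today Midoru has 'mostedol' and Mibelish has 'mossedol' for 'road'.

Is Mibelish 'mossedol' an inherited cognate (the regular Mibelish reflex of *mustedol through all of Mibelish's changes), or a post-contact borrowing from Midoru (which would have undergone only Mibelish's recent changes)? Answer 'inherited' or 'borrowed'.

inherited

If inherited, *mustedol would pass through all of Mibelish's changes:
Mibelish: *mustedol > mussedol > mossedol  (by palatalisation, vowel merger)
If borrowed from Midoru 'mostedol' after the early changes, it would undergo only the recent ones:
  rule 3 (unconditioned shift): no change (mostedol)
  rule 4 (unconditioned shift): no change (mostedol)
  rule 5 (h-loss): no change (mostedol)
  ⇒ as a loan: mostedol
Mibelish 'mossedol' matches the inherited outcome exactly, so it is an inherited cognate, not a loan.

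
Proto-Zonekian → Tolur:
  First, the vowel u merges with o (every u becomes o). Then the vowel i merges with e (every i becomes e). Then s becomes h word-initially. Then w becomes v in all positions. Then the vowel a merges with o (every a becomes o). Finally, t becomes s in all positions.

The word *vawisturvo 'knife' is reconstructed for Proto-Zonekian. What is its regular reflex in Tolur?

Tolur: start from *vawisturvo.
  rule 1 (vowel merger): vawisturvo → vawistorvo
  rule 2 (vowel merger): vawistorvo → vawestorvo
  rule 3: no change — vawestorvo
  rule 4 (unconditioned shift): vawestorvo → vavestorvo
  rule 5 (vowel merger): vavestorvo → vovestorvo
  rule 6 (unconditioned shift): vovestorvo → vovessorvo
  ⇒ Tolur vovessorvo

vovessorvo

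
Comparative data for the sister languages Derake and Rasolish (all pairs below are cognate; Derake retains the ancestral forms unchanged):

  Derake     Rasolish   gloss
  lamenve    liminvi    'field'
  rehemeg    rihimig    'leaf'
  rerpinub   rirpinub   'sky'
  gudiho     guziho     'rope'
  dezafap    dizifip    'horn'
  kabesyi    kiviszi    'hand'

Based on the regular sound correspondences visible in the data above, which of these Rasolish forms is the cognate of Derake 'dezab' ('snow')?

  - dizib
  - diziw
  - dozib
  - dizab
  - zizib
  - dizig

dizib

rehemeg ~ rihimig, dezafap ~ dizifip — Derake e corresponds to Rasolish i after a consonant, before a consonant other than r, m, n, p, b, f, v.
kabesyi ~ kiviszi — Derake a corresponds to Rasolish i after a consonant, before a labial obstruent.
Applying these to Derake 'dezab':
  dezab → dizab   (e→i after a consonant, before a consonant other than r, m, n, p, b, f, v)
  dizab → dizib   (a→i after a consonant, before a labial obstruent)
So the Rasolish cognate is 'dizib'.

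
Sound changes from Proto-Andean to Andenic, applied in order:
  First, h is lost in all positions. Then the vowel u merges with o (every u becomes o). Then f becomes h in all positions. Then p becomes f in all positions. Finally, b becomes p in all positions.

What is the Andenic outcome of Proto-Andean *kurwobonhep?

Andenic: *kurwobonhep
  kurwobonhep → kurwobonep   [h-loss]
  kurwobonep → korwobonep   [vowel merger]
  korwobonep (rule 3 does not apply)
  korwobonep → korwobonef   [unconditioned shift]
  korwobonef → korwoponef   [unconditioned shift]
  giving Andenic korwoponef.

korwoponef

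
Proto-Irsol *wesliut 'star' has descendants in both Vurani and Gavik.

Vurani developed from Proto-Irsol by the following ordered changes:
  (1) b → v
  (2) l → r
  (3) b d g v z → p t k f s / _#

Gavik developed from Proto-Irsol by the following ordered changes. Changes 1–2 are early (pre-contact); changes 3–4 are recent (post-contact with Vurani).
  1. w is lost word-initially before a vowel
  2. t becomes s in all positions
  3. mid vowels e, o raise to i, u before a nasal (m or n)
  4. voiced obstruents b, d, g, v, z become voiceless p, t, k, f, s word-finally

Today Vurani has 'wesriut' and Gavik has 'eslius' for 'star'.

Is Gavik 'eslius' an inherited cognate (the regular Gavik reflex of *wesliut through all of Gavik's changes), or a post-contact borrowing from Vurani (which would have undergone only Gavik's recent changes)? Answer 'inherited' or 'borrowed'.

If inherited, *wesliut would pass through all of Gavik's changes:
Gavik: start from *wesliut.
  rule 1 (glide loss): wesliut → esliut
  rule 2 (unconditioned shift): esliut → eslius
  rule 3: no change — eslius
  rule 4: no change — eslius
  ⇒ Gavik eslius
If borrowed from Vurani 'wesriut' after the early changes, it would undergo only the recent ones:
  rule 3 (pre-nasal raising): no change (wesriut)
  rule 4 (final devoicing): no change (wesriut)
  ⇒ as a loan: wesriut
Gavik 'eslius' matches the inherited outcome exactly, so it is an inherited cognate, not a loan.

inherited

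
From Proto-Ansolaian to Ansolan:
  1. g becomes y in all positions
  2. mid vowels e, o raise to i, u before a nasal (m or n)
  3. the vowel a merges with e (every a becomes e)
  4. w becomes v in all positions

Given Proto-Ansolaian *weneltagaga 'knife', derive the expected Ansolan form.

vinelteyeye

Ansolan: *weneltagaga
  weneltagaga → weneltayaya   [unconditioned shift]
  weneltayaya → wineltayaya   [pre-nasal raising]
  wineltayaya → winelteyeye   [vowel merger]
  winelteyeye → vinelteyeye   [unconditioned shift]
  giving Ansolan vinelteyeye.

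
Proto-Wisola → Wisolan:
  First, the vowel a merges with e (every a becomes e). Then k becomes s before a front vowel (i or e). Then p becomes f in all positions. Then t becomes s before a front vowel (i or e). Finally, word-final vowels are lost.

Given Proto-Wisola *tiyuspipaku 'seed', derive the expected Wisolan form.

Wisolan: *tiyuspipaku
  tiyuspipaku → tiyuspipeku   [vowel merger]
  tiyuspipeku (rule 2 does not apply)
  tiyuspipeku → tiyusfifeku   [unconditioned shift]
  tiyusfifeku → siyusfifeku   [palatalisation]
  siyusfifeku → siyusfifek   [apocope]
  giving Wisolan siyusfifek.

siyusfifek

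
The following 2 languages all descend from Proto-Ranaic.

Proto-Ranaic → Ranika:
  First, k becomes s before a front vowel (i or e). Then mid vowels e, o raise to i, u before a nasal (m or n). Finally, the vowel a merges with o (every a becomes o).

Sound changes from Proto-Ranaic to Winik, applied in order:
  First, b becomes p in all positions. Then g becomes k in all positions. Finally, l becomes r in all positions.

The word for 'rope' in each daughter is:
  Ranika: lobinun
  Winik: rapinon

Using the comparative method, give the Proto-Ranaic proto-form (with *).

*labinon

Position 6: Ranika has u, Winik has o. Winik preserves o here (none of its changes turn any other segment into o), so the proto-segment is *o.
Position 1: Ranika has l, Winik has r. Ranika preserves l here (none of its changes turn any other segment into l), so the proto-segment is *l.
Continuing position by position gives *labinon; check it forward:
Ranika: start from *labinon.
  rule 1: no change — labinon
  rule 2 (pre-nasal raising): labinon → labinun
  rule 3 (vowel merger): labinun → lobinun
  ⇒ Ranika lobinun
Winik: *labinon > lapinon > rapinon  (by unconditioned shift, unconditioned shift)
Only *labinon yields all of Ranika lobinun, Winik rapinon.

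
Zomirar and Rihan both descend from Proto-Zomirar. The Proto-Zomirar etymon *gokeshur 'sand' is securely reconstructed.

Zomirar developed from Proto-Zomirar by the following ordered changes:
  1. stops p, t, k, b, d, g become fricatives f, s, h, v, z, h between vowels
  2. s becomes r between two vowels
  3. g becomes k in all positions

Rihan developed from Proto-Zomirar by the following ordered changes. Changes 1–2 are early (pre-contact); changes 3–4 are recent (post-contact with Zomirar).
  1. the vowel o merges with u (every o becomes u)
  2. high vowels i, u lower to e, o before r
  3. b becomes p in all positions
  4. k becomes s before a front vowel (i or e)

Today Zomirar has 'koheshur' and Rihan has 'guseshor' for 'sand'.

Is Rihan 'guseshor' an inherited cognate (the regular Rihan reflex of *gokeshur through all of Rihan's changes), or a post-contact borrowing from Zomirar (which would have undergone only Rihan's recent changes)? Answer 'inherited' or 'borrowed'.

If inherited, *gokeshur would pass through all of Rihan's changes:
Rihan: *gokeshur
  gokeshur → gukeshur   [vowel merger]
  gukeshur → gukeshor   [pre-rhotic lowering]
  gukeshor (rule 3 does not apply)
  gukeshor → guseshor   [palatalisation]
  giving Rihan guseshor.
If borrowed from Zomirar 'koheshur' after the early changes, it would undergo only the recent ones:
  rule 3 (unconditioned shift): no change (koheshur)
  rule 4 (palatalisation): no change (koheshur)
  ⇒ as a loan: koheshur
Rihan 'guseshor' matches the inherited outcome exactly, so it is an inherited cognate, not a loan.

inherited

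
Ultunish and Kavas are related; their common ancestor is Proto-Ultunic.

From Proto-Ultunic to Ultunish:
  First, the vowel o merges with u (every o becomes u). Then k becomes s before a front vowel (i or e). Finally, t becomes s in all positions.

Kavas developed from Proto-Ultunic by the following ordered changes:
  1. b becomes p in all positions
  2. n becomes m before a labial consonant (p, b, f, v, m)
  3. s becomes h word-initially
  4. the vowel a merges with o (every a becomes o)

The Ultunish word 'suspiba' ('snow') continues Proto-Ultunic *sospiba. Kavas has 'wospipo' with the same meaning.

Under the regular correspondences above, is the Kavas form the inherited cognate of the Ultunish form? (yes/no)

Derive the expected Kavas reflex of *sospiba:
Kavas: *sospiba > sospipa > hospipa > hospipo  (by unconditioned shift, debuccalisation, vowel merger)
The regular Kavas reflex would be 'hospipo', but the attested form is 'wospipo'. The correspondence is irregular, so they are not cognates (the Kavas form has a different source).

no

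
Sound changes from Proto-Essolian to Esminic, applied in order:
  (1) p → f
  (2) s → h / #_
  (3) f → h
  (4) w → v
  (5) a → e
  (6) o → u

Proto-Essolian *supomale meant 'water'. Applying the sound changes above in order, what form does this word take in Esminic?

huhumele

Esminic: start from *supomale.
  rule 1 (unconditioned shift): supomale → sufomale
  rule 2 (debuccalisation): sufomale → hufomale
  rule 3 (unconditioned shift): hufomale → huhomale
  rule 4: no change — huhomale
  rule 5 (vowel merger): huhomale → huhomele
  rule 6 (vowel merger): huhomele → huhumele
  ⇒ Esminic huhumele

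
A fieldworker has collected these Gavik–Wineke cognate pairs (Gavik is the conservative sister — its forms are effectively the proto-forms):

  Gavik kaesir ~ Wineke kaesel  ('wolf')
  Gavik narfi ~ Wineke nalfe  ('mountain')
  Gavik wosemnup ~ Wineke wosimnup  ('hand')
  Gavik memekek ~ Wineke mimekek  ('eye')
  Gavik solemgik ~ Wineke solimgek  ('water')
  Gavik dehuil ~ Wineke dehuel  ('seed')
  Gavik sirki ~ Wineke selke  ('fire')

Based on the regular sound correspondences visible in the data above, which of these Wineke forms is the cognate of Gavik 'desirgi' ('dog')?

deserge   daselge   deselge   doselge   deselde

deselge

kaesir ~ kaesel, sirki ~ selke — Gavik i corresponds to Wineke e after a consonant, before r.
sirki ~ selke — Gavik r corresponds to Wineke l after a vowel, before a consonant other than r, m, n, p, b, f, v.
narfi ~ nalfe, sirki ~ selke — Gavik i corresponds to Wineke e word-finally.
Applying these to Gavik 'desirgi':
  desirgi → desergi   (i→e after a consonant, before r)
  desergi → deselgi   (r→l after a vowel, before a consonant other than r, m, n, p, b, f, v)
  deselgi → deselge   (i→e word-finally)
So the Wineke cognate is 'deselge'.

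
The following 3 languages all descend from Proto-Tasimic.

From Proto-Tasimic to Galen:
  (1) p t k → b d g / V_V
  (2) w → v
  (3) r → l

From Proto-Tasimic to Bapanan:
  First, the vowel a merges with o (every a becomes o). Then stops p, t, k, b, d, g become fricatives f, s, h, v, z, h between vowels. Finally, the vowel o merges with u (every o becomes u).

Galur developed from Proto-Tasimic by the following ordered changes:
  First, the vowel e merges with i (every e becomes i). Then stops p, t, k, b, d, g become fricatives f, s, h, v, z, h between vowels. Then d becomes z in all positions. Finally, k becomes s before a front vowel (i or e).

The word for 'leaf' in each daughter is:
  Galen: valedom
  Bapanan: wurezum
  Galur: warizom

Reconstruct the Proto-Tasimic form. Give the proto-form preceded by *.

*waredom

Position 4: Galen has e, Bapanan has e, Galur has i. Galen preserves e here (none of its changes turn any other segment into e), so the proto-segment is *e.
Position 6: Galen has o, Bapanan has u, Galur has o. Galen preserves o here (none of its changes turn any other segment into o), so the proto-segment is *o.
This points to *waredom. Verify forward in each daughter:
Galen: *waredom > varedom > valedom  (by unconditioned shift, unconditioned shift)
Bapanan: *waredom > woredom > worezom > wurezum  (by vowel merger, intervocalic lenition, vowel merger)
Galur: *waredom
  waredom → waridom   [vowel merger]
  waridom → warizom   [intervocalic lenition]
  warizom (rule 3 does not apply)
  warizom (rule 4 does not apply)
  giving Galur warizom.
*waredom is the unique common source.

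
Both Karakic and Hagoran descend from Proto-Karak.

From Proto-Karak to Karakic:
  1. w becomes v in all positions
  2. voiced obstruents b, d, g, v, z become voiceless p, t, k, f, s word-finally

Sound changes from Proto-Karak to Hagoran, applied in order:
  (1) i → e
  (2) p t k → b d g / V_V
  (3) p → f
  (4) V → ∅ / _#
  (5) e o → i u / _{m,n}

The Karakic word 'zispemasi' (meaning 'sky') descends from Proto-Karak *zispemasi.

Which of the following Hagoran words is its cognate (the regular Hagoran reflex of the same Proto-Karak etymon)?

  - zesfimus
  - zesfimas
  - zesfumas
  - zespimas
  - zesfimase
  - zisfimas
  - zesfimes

Hagoran: start from *zispemasi.
  rule 1 (vowel merger): zispemasi → zespemase
  rule 2: no change — zespemase
  rule 3 (unconditioned shift): zespemase → zesfemase
  rule 4 (apocope): zesfemase → zesfemas
  rule 5 (pre-nasal raising): zesfemas → zesfimas
  ⇒ Hagoran zesfimas
Among the options, 'zesfimas' alone shows every Hagoran change applied in order.

zesfimas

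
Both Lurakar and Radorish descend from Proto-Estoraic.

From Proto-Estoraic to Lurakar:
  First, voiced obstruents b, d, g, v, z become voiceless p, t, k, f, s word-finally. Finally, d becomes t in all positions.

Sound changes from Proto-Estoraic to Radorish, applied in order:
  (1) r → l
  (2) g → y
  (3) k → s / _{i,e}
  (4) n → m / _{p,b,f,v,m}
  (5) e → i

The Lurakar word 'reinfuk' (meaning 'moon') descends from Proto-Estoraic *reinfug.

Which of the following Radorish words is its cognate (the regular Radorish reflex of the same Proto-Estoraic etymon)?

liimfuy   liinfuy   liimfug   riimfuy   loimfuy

Radorish: *reinfug
  reinfug → leinfug   [unconditioned shift]
  leinfug → leinfuy   [unconditioned shift]
  leinfuy (rule 3 does not apply)
  leinfuy → leimfuy   [nasal place assimilation]
  leimfuy → liimfuy   [vowel merger]
  giving Radorish liimfuy.
The other candidates each miss or misapply at least one Radorish change.

liimfuy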